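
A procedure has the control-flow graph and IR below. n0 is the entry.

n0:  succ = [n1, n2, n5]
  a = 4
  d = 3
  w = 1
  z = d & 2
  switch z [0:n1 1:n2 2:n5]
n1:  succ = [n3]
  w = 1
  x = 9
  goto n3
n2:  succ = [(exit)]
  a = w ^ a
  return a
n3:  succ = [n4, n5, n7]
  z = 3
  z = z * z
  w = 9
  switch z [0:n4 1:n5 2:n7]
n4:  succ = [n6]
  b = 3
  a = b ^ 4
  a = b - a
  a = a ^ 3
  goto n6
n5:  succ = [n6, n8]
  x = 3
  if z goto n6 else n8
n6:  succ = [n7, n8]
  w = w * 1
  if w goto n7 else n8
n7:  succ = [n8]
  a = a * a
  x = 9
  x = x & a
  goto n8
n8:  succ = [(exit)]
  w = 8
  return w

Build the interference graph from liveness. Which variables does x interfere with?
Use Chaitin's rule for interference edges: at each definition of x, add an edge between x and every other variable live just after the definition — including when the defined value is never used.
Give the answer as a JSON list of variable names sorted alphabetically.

Answer: ["a", "w", "z"]

Derivation:
Per-block:
  n0: def={a,d,w,z} ue=∅
  n1: def={w,x} ue=∅
  n2: def={a} ue={a,w}
  n3: def={w,z} ue=∅
  n4: def={a,b} ue=∅
  n5: def={x} ue={z}
  n6: def={w} ue={w}
  n7: def={a,x} ue={a}
  n8: def={w} ue=∅

Liveness:
  n0: in=∅ out={a,w,z}
  n1: in={a} out={a}
  n2: in={a,w} out=∅
  n3: in={a} out={a,w,z}
  n4: in={w} out={a,w}
  n5: in={a,w,z} out={a,w}
  n6: in={a,w} out={a}
  n7: in={a} out=∅
  n8: in=∅ out=∅

Interfere edges:
  a↔{b,d,w,x,z}
  b↔{a,w}
  d↔{a,w}
  w↔{a,b,d,x,z}
  x↔{a,w,z}
  z↔{a,w,x}

N(x) = ["a", "w", "z"]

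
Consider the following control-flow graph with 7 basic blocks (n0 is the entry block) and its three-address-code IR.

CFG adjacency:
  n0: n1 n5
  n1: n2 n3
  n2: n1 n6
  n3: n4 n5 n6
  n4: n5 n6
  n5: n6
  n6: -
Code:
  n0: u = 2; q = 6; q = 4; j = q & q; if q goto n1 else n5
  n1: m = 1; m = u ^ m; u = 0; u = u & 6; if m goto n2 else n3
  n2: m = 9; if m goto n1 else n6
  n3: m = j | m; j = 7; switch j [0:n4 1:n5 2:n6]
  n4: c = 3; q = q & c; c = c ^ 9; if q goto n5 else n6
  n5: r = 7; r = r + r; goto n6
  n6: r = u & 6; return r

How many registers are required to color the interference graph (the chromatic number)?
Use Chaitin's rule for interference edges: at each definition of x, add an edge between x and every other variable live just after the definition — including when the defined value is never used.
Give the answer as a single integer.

Answer: 4

Analysis:
Block summaries:
  n0: {j,q,u} / ∅
  n1: {m,u} / {u}
  n2: {m} / ∅
  n3: {j,m} / {j,m}
  n4: {c,q} / {q}
  n5: {r} / ∅
  n6: {r} / {u}

Liveness:
  n0: in=∅ out={j,q,u}
  n1: in={j,q,u} out={j,m,q,u}
  n2: in={j,q,u} out={j,q,u}
  n3: in={j,m,q,u} out={q,u}
  n4: in={q,u} out={u}
  n5: in={u} out={u}
  n6: in={u} out=∅

Interference:
  c↔{q,u}
  j↔{m,q,u}
  m↔{j,q,u}
  q↔{c,j,m,u}
  r↔{u}
  u↔{c,j,m,q,r}

Chromatic number:
  lower bound: {j,m,q,u} mutually conflict ⇒ χ ≥ 4
  4-colouring: R0={u}  R1={q,r}  R2={c,j}  R3={m}
  χ = 4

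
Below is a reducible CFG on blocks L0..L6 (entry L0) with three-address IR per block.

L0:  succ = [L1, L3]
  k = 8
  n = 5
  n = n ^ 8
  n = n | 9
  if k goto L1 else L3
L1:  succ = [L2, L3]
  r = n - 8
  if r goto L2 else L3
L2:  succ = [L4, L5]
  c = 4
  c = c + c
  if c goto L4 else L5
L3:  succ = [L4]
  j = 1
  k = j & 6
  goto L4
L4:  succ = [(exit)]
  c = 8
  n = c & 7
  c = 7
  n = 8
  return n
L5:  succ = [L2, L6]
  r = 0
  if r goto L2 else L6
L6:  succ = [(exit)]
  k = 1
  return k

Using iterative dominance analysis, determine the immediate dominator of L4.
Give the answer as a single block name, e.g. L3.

idom tree: L1←L0 L2←L1 L3←L0 L4←L0 L5←L2 L6←L5
Dom at joins:
  L2: preds {L1,L5}: {L0,L1} ∩ {L0,L1,L2,L5} = {L0,L1}; idom=L1
  L3: preds {L0,L1}: {L0} ∩ {L0,L1} = {L0}; idom=L0
  L4: preds {L2,L3}: {L0,L1,L2} ∩ {L0,L3} = {L0}; idom=L0

idom(L4) = L0

Answer: L0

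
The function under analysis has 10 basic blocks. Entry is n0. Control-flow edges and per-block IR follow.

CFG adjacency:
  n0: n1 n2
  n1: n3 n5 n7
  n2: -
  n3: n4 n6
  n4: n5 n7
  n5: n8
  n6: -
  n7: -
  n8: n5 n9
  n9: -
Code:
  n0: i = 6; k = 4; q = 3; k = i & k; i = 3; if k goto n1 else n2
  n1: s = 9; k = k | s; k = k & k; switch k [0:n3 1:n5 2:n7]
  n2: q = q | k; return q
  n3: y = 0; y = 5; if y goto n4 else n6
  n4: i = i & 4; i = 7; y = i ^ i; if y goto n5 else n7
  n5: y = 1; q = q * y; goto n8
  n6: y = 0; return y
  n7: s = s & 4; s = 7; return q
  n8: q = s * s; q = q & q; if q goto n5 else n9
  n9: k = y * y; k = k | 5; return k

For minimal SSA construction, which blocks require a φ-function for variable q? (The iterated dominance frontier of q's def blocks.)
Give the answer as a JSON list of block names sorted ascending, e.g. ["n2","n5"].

Answer: ["n5"]

Derivation:
idom tree: n1←n0 n2←n0 n3←n1 n4←n3 n5←n1 n6←n3 n7←n1 n8←n5 n9←n8
Dom∩ at merges:
  n5: preds {n1,n4,n8}: {n0,n1} ∩ {n0,n1,n3,n4} ∩ {n0,n1,n5,n8} = {n0,n1}; idom=n1
  n7: preds {n1,n4}: {n0,n1} ∩ {n0,n1,n3,n4} = {n0,n1}; idom=n1

Frontier:
  n5←n1: walk · to n1
  n5←n4: walk n4→n3 to n1
  n5←n8: walk n8→n5 to n1
  n7←n1: walk · to n1
  n7←n4: walk n4→n3 to n1
  DF(n0)=∅
  DF(n1)=∅
  DF(n2)=∅
  DF(n3)={n5,n7}
  DF(n4)={n5,n7}
  DF(n5)={n5}
  DF(n6)=∅
  DF(n7)=∅
  DF(n8)={n5}
  DF(n9)=∅

φ for q: defs {n0,n2,n5,n8}
  DF⁺ = {n5}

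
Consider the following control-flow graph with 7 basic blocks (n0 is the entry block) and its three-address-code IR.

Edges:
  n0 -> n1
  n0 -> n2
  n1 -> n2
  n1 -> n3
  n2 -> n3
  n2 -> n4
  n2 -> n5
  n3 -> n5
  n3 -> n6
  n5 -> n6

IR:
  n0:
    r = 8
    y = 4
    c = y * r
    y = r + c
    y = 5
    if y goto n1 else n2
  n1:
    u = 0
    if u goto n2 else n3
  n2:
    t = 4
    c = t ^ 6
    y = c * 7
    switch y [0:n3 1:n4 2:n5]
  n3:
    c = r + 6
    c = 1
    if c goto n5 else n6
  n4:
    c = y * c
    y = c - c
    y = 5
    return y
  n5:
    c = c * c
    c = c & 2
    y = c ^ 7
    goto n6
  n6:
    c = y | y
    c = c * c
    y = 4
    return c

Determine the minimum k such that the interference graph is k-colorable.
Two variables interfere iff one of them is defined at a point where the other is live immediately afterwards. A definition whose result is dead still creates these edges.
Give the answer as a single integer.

Answer: 3

Derivation:
Per-block:
  n0 def {c,r,y} use ∅
  n1 def {u} use ∅
  n2 def {c,t,y} use ∅
  n3 def {c} use {r}
  n4 def {c,y} use {c,y}
  n5 def {c,y} use {c}
  n6 def {c,y} use {y}

Live sets:
  n0: in=∅ out={r,y}
  n1: in={r,y} out={r,y}
  n2: in={r} out={c,r,y}
  n3: in={r,y} out={c,y}
  n4: in={c,y} out=∅
  n5: in={c} out={y}
  n6: in={y} out=∅

Interference:
  c: {r,y}
  r: {c,t,u,y}
  t: {r}
  u: {r,y}
  y: {c,r,u}

Colouring:
  {c,r,y} pairwise interfere (3-clique) ⇒ χ ≥ 3
  assign c→c2 r→c0 t→c1 u→c2 y→c1 — no edge inside a register ⇒ χ ≤ 3
  χ = 3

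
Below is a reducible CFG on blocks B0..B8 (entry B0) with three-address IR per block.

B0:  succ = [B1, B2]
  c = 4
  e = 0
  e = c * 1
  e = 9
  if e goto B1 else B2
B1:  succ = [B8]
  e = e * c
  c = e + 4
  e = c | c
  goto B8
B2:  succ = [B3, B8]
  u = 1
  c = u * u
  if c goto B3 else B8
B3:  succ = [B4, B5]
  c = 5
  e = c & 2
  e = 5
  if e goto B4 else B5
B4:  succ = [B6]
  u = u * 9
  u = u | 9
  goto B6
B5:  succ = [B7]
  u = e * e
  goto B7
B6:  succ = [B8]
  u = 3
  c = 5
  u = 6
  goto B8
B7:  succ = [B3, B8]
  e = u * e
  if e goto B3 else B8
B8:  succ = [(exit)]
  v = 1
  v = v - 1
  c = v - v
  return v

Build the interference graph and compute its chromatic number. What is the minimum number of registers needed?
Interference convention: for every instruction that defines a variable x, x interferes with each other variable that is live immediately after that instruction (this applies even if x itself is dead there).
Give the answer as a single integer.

Answer: 3

Derivation:
Block summaries:
  B0: {c,e} / ∅
  B1: {c,e} / {c,e}
  B2: {c,u} / ∅
  B3: {c,e} / ∅
  B4: {u} / {u}
  B5: {u} / {e}
  B6: {c,u} / ∅
  B7: {e} / {e,u}
  B8: {c,v} / ∅

Live sets:
  B0: in=∅ out={c,e}
  B1: in={c,e} out=∅
  B2: in=∅ out={u}
  B3: in={u} out={e,u}
  B4: in={u} out=∅
  B5: in={e} out={e,u}
  B6: in=∅ out=∅
  B7: in={e,u} out={u}
  B8: in=∅ out=∅

Interfere edges:
  c — {e,u,v}
  e — {c,u}
  u — {c,e}
  v — {c}

Registers:
  clique {c,e,u} ⇒ need ≥ 3
  3-colouring: c0={c}  c1={e,v}  c2={u}
  χ = 3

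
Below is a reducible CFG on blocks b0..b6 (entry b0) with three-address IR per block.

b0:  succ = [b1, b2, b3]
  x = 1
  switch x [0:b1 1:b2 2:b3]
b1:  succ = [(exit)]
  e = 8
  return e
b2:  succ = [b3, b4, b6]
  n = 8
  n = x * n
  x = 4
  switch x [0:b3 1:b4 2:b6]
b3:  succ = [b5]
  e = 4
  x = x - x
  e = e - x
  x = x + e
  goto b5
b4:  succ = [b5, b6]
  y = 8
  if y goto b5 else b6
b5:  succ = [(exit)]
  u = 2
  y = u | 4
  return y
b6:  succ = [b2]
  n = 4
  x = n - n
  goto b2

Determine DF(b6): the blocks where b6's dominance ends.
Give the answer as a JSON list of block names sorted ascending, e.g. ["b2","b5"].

idom tree: b1←b0 b2←b0 b3←b0 b4←b2 b5←b0 b6←b2
Dom at joins:
  b2: preds {b0,b6}: {b0} ∩ {b0,b2,b6} = {b0}; idom=b0
  b3: preds {b0,b2}: {b0} ∩ {b0,b2} = {b0}; idom=b0
  b5: preds {b3,b4}: {b0,b3} ∩ {b0,b2,b4} = {b0}; idom=b0
  b6: preds {b2,b4}: {b0,b2} ∩ {b0,b2,b4} = {b0,b2}; idom=b2

DF walk-up:
  join b2 pred b0: · stop@b0
  join b2 pred b6: b6→b2 stop@b0
  join b3 pred b0: · stop@b0
  join b3 pred b2: b2 stop@b0
  join b5 pred b3: b3 stop@b0
  join b5 pred b4: b4→b2 stop@b0
  join b6 pred b2: · stop@b2
  join b6 pred b4: b4 stop@b2
  b0 → ∅
  b1 → ∅
  b2 → {b2,b3,b5}
  b3 → {b5}
  b4 → {b5,b6}
  b5 → ∅
  b6 → {b2}

DF(b6) = ["b2"]

Answer: ["b2"]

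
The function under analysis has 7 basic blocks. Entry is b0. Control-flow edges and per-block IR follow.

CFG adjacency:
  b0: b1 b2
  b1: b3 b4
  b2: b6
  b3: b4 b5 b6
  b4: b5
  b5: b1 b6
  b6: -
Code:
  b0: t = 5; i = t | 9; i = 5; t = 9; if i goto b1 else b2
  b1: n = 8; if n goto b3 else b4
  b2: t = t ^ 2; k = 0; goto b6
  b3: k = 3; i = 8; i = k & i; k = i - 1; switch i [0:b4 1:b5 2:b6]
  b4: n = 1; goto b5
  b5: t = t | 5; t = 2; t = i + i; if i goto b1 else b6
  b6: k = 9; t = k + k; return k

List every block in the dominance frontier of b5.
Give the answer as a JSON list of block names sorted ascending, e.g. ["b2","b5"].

Answer: ["b1", "b6"]

Derivation:
idom tree: b1←b0 b2←b0 b3←b1 b4←b1 b5←b1 b6←b0
Dom at joins:
  b1: preds {b0,b5}: {b0} ∩ {b0,b1,b5} = {b0}; idom=b0
  b4: preds {b1,b3}: {b0,b1} ∩ {b0,b1,b3} = {b0,b1}; idom=b1
  b5: preds {b3,b4}: {b0,b1,b3} ∩ {b0,b1,b4} = {b0,b1}; idom=b1
  b6: preds {b2,b3,b5}: {b0,b2} ∩ {b0,b1,b3} ∩ {b0,b1,b5} = {b0}; idom=b0

Frontier:
  b1←b0: walk · to b0
  b1←b5: walk b5→b1 to b0
  b4←b1: walk · to b1
  b4←b3: walk b3 to b1
  b5←b3: walk b3 to b1
  b5←b4: walk b4 to b1
  b6←b2: walk b2 to b0
  b6←b3: walk b3→b1 to b0
  b6←b5: walk b5→b1 to b0
  b0 → ∅
  b1 → {b1,b6}
  b2 → {b6}
  b3 → {b4,b5,b6}
  b4 → {b5}
  b5 → {b1,b6}
  b6 → ∅

DF(b5) = ["b1", "b6"]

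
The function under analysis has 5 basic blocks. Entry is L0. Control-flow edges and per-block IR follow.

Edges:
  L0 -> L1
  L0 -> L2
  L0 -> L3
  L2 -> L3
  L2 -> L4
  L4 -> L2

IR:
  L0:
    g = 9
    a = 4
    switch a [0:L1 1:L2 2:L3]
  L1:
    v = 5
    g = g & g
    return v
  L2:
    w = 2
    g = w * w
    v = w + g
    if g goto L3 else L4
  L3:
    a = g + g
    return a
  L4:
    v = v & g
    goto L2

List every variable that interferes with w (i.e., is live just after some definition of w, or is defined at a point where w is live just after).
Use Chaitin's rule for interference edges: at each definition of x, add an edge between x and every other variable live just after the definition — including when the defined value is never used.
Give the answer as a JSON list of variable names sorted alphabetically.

Answer: ["g"]

Derivation:
def/use:
  L0 def {a,g} use ∅
  L1 def {g,v} use {g}
  L2 def {g,v,w} use ∅
  L3 def {a} use {g}
  L4 def {v} use {g,v}

Live sets:
  live L0: ∅→{g}
  live L1: {g}→∅
  live L2: ∅→{g,v}
  live L3: {g}→∅
  live L4: {g,v}→∅

Conflict graph:
  a↔{g}
  g↔{a,v,w}
  v↔{g}
  w↔{g}

N(w) = ["g"]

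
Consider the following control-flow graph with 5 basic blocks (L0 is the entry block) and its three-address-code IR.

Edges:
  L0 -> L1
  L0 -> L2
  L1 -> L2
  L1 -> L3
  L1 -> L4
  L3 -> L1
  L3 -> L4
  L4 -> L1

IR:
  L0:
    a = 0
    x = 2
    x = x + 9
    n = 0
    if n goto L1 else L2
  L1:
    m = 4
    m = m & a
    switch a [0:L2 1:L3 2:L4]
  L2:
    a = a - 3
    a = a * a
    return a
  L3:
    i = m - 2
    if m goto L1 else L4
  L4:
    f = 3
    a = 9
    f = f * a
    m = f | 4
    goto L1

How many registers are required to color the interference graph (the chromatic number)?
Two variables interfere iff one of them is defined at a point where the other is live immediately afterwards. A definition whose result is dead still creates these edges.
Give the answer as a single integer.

Answer: 3

Working:
def/use:
  L0: def={a,n,x} ue=∅
  L1: def={m} ue={a}
  L2: def={a} ue={a}
  L3: def={i} ue={m}
  L4: def={a,f,m} ue=∅

Live sets:
  L0: in=∅ out={a}
  L1: in={a} out={a,m}
  L2: in={a} out=∅
  L3: in={a,m} out={a}
  L4: in=∅ out={a}

Conflict graph:
  a↔{f,i,m,n,x}
  f↔{a}
  i↔{a,m}
  m↔{a,i}
  n↔{a}
  x↔{a}

Colouring:
  clique {a,i,m} ⇒ need ≥ 3
  3-colouring: c0={a}  c1={f,i,n,x}  c2={m}
  χ = 3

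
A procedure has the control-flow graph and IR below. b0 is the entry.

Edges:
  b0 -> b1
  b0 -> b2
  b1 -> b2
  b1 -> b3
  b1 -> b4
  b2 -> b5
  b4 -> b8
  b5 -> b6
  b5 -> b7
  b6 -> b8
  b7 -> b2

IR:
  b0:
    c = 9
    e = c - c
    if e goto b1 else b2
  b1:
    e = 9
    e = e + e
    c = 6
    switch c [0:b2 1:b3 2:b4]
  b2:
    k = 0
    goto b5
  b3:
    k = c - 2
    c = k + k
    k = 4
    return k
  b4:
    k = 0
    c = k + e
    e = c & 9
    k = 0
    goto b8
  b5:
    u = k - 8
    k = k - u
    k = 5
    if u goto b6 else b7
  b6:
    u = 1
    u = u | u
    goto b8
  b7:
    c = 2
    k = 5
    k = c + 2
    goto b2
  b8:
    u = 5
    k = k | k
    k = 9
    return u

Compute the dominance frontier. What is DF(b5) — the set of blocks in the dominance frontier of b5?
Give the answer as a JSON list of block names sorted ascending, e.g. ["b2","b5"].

Answer: ["b2", "b8"]

Working:
idom tree: b1←b0 b2←b0 b3←b1 b4←b1 b5←b2 b6←b5 b7←b5 b8←b0
Join-block Dom:
  b2: preds {b0,b1,b7}: {b0} ∩ {b0,b1} ∩ {b0,b2,b5,b7} = {b0}; idom=b0
  b8: preds {b4,b6}: {b0,b1,b4} ∩ {b0,b2,b5,b6} = {b0}; idom=b0

DF walk-up:
  join b2 pred b0: · stop@b0
  join b2 pred b1: b1 stop@b0
  join b2 pred b7: b7→b5→b2 stop@b0
  join b8 pred b4: b4→b1 stop@b0
  join b8 pred b6: b6→b5→b2 stop@b0
  b0 → ∅
  b1 → {b2,b8}
  b2 → {b2,b8}
  b3 → ∅
  b4 → {b8}
  b5 → {b2,b8}
  b6 → {b8}
  b7 → {b2}
  b8 → ∅

DF(b5) = ["b2", "b8"]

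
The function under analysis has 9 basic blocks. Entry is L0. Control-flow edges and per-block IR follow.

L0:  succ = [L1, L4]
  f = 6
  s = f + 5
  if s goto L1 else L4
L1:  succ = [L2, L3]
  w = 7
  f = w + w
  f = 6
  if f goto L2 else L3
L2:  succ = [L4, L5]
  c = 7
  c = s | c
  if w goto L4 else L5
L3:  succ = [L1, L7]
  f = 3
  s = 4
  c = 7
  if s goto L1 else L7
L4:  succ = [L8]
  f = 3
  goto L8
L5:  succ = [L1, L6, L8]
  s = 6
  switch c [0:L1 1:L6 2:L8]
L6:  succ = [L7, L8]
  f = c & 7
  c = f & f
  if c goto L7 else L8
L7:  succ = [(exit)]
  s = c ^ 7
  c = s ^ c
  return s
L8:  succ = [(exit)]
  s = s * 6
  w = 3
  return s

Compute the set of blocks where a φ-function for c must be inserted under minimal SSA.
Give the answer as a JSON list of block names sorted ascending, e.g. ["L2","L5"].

Answer: ["L1", "L4", "L7", "L8"]

Analysis:
idom tree: L1←L0 L2←L1 L3←L1 L4←L0 L5←L2 L6←L5 L7←L1 L8←L0
Join-block Dom:
  L1: preds {L0,L3,L5}: {L0} ∩ {L0,L1,L3} ∩ {L0,L1,L2,L5} = {L0}; idom=L0
  L4: preds {L0,L2}: {L0} ∩ {L0,L1,L2} = {L0}; idom=L0
  L7: preds {L3,L6}: {L0,L1,L3} ∩ {L0,L1,L2,L5,L6} = {L0,L1}; idom=L1
  L8: preds {L4,L5,L6}: {L0,L4} ∩ {L0,L1,L2,L5} ∩ {L0,L1,L2,L5,L6} = {L0}; idom=L0

Frontier:
  L1←L0: walk · to L0
  L1←L3: walk L3→L1 to L0
  L1←L5: walk L5→L2→L1 to L0
  L4←L0: walk · to L0
  L4←L2: walk L2→L1 to L0
  L7←L3: walk L3 to L1
  L7←L6: walk L6→L5→L2 to L1
  L8←L4: walk L4 to L0
  L8←L5: walk L5→L2→L1 to L0
  L8←L6: walk L6→L5→L2→L1 to L0
  DF(L0)=∅
  DF(L1)={L1,L4,L8}
  DF(L2)={L1,L4,L7,L8}
  DF(L3)={L1,L7}
  DF(L4)={L8}
  DF(L5)={L1,L7,L8}
  DF(L6)={L7,L8}
  DF(L7)=∅
  DF(L8)=∅

φ for c: defs {L2,L3,L6,L7}
  DF⁺ = {L1,L4,L7,L8}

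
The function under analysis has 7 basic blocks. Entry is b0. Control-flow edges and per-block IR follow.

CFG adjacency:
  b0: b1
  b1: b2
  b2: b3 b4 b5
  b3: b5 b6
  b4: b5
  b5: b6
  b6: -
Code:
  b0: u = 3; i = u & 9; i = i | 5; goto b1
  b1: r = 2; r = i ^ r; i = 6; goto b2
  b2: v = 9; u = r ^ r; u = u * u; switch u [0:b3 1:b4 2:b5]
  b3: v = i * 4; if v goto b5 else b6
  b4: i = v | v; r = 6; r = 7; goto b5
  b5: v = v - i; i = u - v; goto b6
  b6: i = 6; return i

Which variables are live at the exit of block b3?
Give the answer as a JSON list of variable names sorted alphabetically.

def/use:
  b0 def {i,u} use ∅
  b1 def {i,r} use {i}
  b2 def {u,v} use {r}
  b3 def {v} use {i}
  b4 def {i,r} use {v}
  b5 def {i,v} use {i,u,v}
  b6 def {i} use ∅

Backward fixpoint:
  live b0: ∅→{i}
  live b1: {i}→{i,r}
  live b2: {i,r}→{i,u,v}
  live b3: {i,u}→{i,u,v}
  live b4: {u,v}→{i,u,v}
  live b5: {i,u,v}→∅
  live b6: ∅→∅

live-out(b3) = ["i", "u", "v"]

Answer: ["i", "u", "v"]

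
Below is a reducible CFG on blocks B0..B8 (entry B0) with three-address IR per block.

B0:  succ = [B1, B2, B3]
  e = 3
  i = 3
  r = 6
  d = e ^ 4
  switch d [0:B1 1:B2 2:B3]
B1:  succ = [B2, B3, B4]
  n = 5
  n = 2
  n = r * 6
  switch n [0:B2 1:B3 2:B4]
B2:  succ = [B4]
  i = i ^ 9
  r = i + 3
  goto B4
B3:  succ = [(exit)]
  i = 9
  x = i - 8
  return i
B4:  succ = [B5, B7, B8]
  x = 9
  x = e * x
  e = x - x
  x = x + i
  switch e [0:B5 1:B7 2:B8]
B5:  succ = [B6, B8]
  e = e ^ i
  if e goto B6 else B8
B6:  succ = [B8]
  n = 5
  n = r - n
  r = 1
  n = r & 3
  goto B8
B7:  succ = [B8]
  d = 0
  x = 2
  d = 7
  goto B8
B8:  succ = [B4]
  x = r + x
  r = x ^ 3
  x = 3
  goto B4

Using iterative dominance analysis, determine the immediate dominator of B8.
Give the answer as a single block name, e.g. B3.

idom tree: B1←B0 B2←B0 B3←B0 B4←B0 B5←B4 B6←B5 B7←B4 B8←B4
Join-block Dom:
  B2: preds {B0,B1}: {B0} ∩ {B0,B1} = {B0}; idom=B0
  B3: preds {B0,B1}: {B0} ∩ {B0,B1} = {B0}; idom=B0
  B4: preds {B1,B2,B8}: {B0,B1} ∩ {B0,B2} ∩ {B0,B4,B8} = {B0}; idom=B0
  B8: preds {B4,B5,B6,B7}: {B0,B4} ∩ {B0,B4,B5} ∩ {B0,B4,B5,B6} ∩ {B0,B4,B7} = {B0,B4}; idom=B4

idom(B8) = B4

Answer: B4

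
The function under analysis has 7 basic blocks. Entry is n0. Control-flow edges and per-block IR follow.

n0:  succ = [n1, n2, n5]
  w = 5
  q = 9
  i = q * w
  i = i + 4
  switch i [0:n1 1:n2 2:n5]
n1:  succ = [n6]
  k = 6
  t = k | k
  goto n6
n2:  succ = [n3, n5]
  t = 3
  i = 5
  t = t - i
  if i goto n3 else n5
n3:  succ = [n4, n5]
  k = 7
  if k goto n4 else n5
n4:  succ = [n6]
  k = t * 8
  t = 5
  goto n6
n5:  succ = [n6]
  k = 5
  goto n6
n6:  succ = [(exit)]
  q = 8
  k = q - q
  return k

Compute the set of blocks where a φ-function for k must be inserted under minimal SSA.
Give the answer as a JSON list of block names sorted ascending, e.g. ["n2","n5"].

idom tree: n1←n0 n2←n0 n3←n2 n4←n3 n5←n0 n6←n0
Dom at joins:
  n5: preds {n0,n2,n3}: {n0} ∩ {n0,n2} ∩ {n0,n2,n3} = {n0}; idom=n0
  n6: preds {n1,n4,n5}: {n0,n1} ∩ {n0,n2,n3,n4} ∩ {n0,n5} = {n0}; idom=n0

Frontier:
  n5←n0: walk · to n0
  n5←n2: walk n2 to n0
  n5←n3: walk n3→n2 to n0
  n6←n1: walk n1 to n0
  n6←n4: walk n4→n3→n2 to n0
  n6←n5: walk n5 to n0
  n0: DF=∅
  n1: DF={n6}
  n2: DF={n5,n6}
  n3: DF={n5,n6}
  n4: DF={n6}
  n5: DF={n6}
  n6: DF=∅

φ for k: defs {n1,n3,n4,n5,n6}
  DF⁺ = {n5,n6}

Answer: ["n5", "n6"]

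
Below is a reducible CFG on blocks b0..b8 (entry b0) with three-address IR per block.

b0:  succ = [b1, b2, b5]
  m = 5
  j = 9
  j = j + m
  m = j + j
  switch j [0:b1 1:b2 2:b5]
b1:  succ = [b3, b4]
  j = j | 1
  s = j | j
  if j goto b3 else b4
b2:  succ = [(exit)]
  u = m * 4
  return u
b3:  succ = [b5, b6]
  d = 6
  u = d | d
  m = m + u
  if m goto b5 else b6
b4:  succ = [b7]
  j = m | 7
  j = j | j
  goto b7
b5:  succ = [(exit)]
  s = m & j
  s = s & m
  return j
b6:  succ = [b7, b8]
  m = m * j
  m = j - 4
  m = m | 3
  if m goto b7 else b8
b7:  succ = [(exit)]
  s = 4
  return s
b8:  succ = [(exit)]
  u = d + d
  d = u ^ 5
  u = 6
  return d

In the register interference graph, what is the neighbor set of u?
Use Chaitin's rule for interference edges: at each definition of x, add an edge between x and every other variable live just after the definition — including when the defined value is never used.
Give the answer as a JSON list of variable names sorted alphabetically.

Answer: ["d", "j", "m"]

Analysis:
def/use:
  b0: {j,m} / ∅
  b1: {j,s} / {j}
  b2: {u} / {m}
  b3: {d,m,u} / {m}
  b4: {j} / {m}
  b5: {s} / {j,m}
  b6: {m} / {j,m}
  b7: {s} / ∅
  b8: {d,u} / {d}

Live sets:
  b0: in=∅ out={j,m}
  b1: in={j,m} out={j,m}
  b2: in={m} out=∅
  b3: in={j,m} out={d,j,m}
  b4: in={m} out=∅
  b5: in={j,m} out=∅
  b6: in={d,j,m} out={d}
  b7: in=∅ out=∅
  b8: in={d} out=∅

Interference:
  d — {j,m,u}
  j — {d,m,s,u}
  m — {d,j,s,u}
  s — {j,m}
  u — {d,j,m}

N(u) = ["d", "j", "m"]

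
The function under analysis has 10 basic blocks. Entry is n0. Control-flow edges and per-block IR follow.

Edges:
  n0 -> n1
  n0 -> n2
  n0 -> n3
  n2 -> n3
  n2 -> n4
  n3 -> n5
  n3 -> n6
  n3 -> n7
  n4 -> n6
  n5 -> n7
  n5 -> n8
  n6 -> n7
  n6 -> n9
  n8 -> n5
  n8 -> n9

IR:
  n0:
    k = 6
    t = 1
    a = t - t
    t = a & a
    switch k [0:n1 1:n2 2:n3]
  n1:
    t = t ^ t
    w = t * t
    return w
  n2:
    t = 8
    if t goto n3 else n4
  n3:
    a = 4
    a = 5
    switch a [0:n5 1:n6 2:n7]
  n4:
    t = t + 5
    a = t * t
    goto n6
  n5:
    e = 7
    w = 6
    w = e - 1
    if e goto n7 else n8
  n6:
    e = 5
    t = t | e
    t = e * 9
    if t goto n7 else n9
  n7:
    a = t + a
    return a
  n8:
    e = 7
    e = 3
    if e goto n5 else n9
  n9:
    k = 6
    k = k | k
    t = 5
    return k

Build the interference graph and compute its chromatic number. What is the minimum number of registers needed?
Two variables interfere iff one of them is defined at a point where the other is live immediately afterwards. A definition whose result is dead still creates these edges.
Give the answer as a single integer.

Per-block:
  n0 def {a,k,t} use ∅
  n1 def {t,w} use {t}
  n2 def {t} use ∅
  n3 def {a} use ∅
  n4 def {a,t} use {t}
  n5 def {e,w} use ∅
  n6 def {e,t} use {t}
  n7 def {a} use {a,t}
  n8 def {e} use ∅
  n9 def {k,t} use ∅

Liveness:
  live n0: ∅→{t}
  live n1: {t}→∅
  live n2: ∅→{t}
  live n3: {t}→{a,t}
  live n4: {t}→{a,t}
  live n5: {a,t}→{a,t}
  live n6: {a,t}→{a,t}
  live n7: {a,t}→∅
  live n8: {a,t}→{a,t}
  live n9: ∅→∅

Conflict graph:
  a: {e,k,t,w}
  e: {a,t,w}
  k: {a,t}
  t: {a,e,k,w}
  w: {a,e,t}

Registers:
  {a,e,t,w} pairwise interfere (4-clique) ⇒ χ ≥ 4
  assign a→c0 e→c2 k→c2 t→c1 w→c3 — no edge inside a register ⇒ χ ≤ 4
  χ = 4

Answer: 4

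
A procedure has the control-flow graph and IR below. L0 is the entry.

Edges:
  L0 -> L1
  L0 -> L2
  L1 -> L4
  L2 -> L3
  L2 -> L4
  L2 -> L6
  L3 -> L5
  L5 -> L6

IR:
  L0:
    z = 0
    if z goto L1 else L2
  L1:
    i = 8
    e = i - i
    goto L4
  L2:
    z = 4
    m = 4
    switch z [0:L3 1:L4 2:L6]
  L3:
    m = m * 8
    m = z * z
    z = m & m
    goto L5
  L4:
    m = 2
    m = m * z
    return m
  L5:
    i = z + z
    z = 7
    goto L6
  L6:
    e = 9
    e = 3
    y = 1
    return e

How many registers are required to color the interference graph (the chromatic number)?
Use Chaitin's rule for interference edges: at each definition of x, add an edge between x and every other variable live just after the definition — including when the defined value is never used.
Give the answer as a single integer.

Answer: 2

Derivation:
Block summaries:
  L0: def={z} ue=∅
  L1: def={e,i} ue=∅
  L2: def={m,z} ue=∅
  L3: def={m,z} ue={m,z}
  L4: def={m} ue={z}
  L5: def={i,z} ue={z}
  L6: def={e,y} ue=∅

Live sets:
  L0: in=∅ out={z}
  L1: in={z} out={z}
  L2: in=∅ out={m,z}
  L3: in={m,z} out={z}
  L4: in={z} out=∅
  L5: in={z} out=∅
  L6: in=∅ out=∅

Interference:
  e: {y,z}
  i: {z}
  m: {z}
  y: {e}
  z: {e,i,m}

Colouring:
  lower bound: {e,y} mutually conflict ⇒ χ ≥ 2
  2-colouring: c0={y,z}  c1={e,i,m}
  χ = 2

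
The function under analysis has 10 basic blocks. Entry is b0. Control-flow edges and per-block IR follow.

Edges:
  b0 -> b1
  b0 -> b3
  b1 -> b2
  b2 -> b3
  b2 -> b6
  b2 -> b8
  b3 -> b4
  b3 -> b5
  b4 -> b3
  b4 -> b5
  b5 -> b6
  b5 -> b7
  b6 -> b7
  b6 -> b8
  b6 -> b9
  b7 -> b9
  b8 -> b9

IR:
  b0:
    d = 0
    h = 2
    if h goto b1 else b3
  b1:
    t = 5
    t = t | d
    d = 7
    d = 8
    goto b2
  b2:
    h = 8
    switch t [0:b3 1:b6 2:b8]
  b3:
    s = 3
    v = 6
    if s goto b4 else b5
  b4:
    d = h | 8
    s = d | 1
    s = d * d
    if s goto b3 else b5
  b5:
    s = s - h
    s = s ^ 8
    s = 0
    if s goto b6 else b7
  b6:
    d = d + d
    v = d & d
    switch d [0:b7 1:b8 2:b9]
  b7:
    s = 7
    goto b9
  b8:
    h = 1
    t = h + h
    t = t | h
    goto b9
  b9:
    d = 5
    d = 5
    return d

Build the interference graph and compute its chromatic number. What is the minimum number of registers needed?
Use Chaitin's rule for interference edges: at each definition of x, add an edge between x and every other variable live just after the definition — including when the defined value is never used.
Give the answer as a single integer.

def/use:
  b0: def={d,h} ue=∅
  b1: def={d,t} ue={d}
  b2: def={h} ue={t}
  b3: def={s,v} ue=∅
  b4: def={d,s} ue={h}
  b5: def={s} ue={h,s}
  b6: def={d,v} ue={d}
  b7: def={s} ue=∅
  b8: def={h,t} ue=∅
  b9: def={d} ue=∅

Backward fixpoint:
  live b0: ∅→{d,h}
  live b1: {d}→{d,t}
  live b2: {d,t}→{d,h}
  live b3: {d,h}→{d,h,s}
  live b4: {h}→{d,h,s}
  live b5: {d,h,s}→{d}
  live b6: {d}→∅
  live b7: ∅→∅
  live b8: ∅→∅
  live b9: ∅→∅

Interference:
  d — {h,s,t,v}
  h — {d,s,t,v}
  s — {d,h,v}
  t — {d,h}
  v — {d,h,s}

Colouring:
  clique {d,h,s,v} ⇒ need ≥ 4
  4-colouring: c0={d}  c1={h}  c2={s,t}  c3={v}
  χ = 4

Answer: 4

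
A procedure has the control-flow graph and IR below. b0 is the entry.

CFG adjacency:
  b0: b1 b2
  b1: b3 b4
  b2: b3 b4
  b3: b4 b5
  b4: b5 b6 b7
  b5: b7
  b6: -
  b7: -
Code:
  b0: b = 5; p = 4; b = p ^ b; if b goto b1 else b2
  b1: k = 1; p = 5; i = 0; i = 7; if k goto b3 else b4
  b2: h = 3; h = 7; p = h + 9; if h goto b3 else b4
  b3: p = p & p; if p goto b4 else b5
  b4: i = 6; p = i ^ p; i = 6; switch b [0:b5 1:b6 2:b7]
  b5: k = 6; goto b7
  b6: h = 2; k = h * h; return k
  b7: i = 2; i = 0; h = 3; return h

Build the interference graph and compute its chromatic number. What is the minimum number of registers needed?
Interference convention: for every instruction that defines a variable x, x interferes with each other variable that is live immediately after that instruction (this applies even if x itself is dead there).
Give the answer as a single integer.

def/use:
  b0: def={b,p} ue=∅
  b1: def={i,k,p} ue=∅
  b2: def={h,p} ue=∅
  b3: def={p} ue={p}
  b4: def={i,p} ue={b,p}
  b5: def={k} ue=∅
  b6: def={h,k} ue=∅
  b7: def={h,i} ue=∅

Liveness:
  b0 li=∅ lo={b}
  b1 li={b} lo={b,p}
  b2 li={b} lo={b,p}
  b3 li={b,p} lo={b,p}
  b4 li={b,p} lo=∅
  b5 li=∅ lo=∅
  b6 li=∅ lo=∅
  b7 li=∅ lo=∅

Interfere edges:
  b: {h,i,k,p}
  h: {b,p}
  i: {b,k,p}
  k: {b,i,p}
  p: {b,h,i,k}

Colouring:
  {b,i,k,p} pairwise interfere (4-clique) ⇒ χ ≥ 4
  4-colouring: r0={b}  r1={p}  r2={h,i}  r3={k}
  χ = 4

Answer: 4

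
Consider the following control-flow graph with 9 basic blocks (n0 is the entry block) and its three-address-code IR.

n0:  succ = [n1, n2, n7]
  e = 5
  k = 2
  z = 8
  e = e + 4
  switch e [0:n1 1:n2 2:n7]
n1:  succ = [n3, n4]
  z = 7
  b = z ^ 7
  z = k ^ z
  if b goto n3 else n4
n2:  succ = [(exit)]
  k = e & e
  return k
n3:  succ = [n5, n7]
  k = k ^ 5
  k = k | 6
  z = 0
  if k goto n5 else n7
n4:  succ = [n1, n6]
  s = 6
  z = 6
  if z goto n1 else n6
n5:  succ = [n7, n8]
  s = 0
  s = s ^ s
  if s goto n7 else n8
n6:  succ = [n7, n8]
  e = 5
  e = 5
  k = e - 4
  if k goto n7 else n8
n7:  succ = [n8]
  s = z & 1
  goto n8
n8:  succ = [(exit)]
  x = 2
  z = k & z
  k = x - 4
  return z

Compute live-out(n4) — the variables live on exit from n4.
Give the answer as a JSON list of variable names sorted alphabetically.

Per-block:
  n0 def {e,k,z} use ∅
  n1 def {b,z} use {k}
  n2 def {k} use {e}
  n3 def {k,z} use {k}
  n4 def {s,z} use ∅
  n5 def {s} use ∅
  n6 def {e,k} use ∅
  n7 def {s} use {z}
  n8 def {k,x,z} use {k,z}

Live sets:
  live n0: ∅→{e,k,z}
  live n1: {k}→{k}
  live n2: {e}→∅
  live n3: {k}→{k,z}
  live n4: {k}→{k,z}
  live n5: {k,z}→{k,z}
  live n6: {z}→{k,z}
  live n7: {k,z}→{k,z}
  live n8: {k,z}→∅

live-out(n4) = ["k", "z"]

Answer: ["k", "z"]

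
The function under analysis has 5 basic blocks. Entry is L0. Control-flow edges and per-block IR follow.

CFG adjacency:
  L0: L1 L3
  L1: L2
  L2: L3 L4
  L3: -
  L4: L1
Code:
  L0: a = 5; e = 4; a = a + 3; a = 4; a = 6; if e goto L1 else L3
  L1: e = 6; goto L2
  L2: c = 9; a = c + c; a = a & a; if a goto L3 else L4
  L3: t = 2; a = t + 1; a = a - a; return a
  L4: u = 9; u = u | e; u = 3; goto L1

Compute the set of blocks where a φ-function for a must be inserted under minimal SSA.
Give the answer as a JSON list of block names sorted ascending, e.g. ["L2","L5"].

idom tree: L1←L0 L2←L1 L3←L0 L4←L2
Join-block Dom:
  L1: preds {L0,L4}: {L0} ∩ {L0,L1,L2,L4} = {L0}; idom=L0
  L3: preds {L0,L2}: {L0} ∩ {L0,L1,L2} = {L0}; idom=L0

DF walk-up:
  join L1 pred L0: · stop@L0
  join L1 pred L4: L4→L2→L1 stop@L0
  join L3 pred L0: · stop@L0
  join L3 pred L2: L2→L1 stop@L0
  DF(L0)=∅
  DF(L1)={L1,L3}
  DF(L2)={L1,L3}
  DF(L3)=∅
  DF(L4)={L1}

φ for a: defs {L0,L2,L3}
  DF⁺ = {L1,L3}

Answer: ["L1", "L3"]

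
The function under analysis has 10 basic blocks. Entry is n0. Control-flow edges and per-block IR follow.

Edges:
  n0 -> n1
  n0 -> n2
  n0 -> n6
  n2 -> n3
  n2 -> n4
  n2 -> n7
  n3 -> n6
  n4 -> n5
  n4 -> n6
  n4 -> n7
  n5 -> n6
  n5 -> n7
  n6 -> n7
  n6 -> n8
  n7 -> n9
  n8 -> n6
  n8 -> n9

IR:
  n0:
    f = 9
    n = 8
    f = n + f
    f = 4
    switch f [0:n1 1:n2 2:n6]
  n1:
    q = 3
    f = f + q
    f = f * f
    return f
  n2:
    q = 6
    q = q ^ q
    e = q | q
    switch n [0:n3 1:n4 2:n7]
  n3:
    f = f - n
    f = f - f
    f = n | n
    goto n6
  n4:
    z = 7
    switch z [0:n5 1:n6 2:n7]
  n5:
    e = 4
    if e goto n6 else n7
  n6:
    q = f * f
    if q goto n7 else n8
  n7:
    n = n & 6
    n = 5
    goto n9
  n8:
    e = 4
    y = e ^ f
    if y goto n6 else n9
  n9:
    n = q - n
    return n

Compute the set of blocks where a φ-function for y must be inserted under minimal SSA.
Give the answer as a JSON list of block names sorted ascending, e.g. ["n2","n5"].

idom tree: n1←n0 n2←n0 n3←n2 n4←n2 n5←n4 n6←n0 n7←n0 n8←n6 n9←n0
Dom∩ at merges:
  n6: preds {n0,n3,n4,n5,n8}: {n0} ∩ {n0,n2,n3} ∩ {n0,n2,n4} ∩ {n0,n2,n4,n5} ∩ {n0,n6,n8} = {n0}; idom=n0
  n7: preds {n2,n4,n5,n6}: {n0,n2} ∩ {n0,n2,n4} ∩ {n0,n2,n4,n5} ∩ {n0,n6} = {n0}; idom=n0
  n9: preds {n7,n8}: {n0,n7} ∩ {n0,n6,n8} = {n0}; idom=n0

DF walk-up:
  join n6 pred n0: · stop@n0
  join n6 pred n3: n3→n2 stop@n0
  join n6 pred n4: n4→n2 stop@n0
  join n6 pred n5: n5→n4→n2 stop@n0
  join n6 pred n8: n8→n6 stop@n0
  join n7 pred n2: n2 stop@n0
  join n7 pred n4: n4→n2 stop@n0
  join n7 pred n5: n5→n4→n2 stop@n0
  join n7 pred n6: n6 stop@n0
  join n9 pred n7: n7 stop@n0
  join n9 pred n8: n8→n6 stop@n0
  n0 → ∅
  n1 → ∅
  n2 → {n6,n7}
  n3 → {n6}
  n4 → {n6,n7}
  n5 → {n6,n7}
  n6 → {n6,n7,n9}
  n7 → {n9}
  n8 → {n6,n9}
  n9 → ∅

φ for y: defs {n8}
  DF⁺ = {n6,n7,n9}

Answer: ["n6", "n7", "n9"]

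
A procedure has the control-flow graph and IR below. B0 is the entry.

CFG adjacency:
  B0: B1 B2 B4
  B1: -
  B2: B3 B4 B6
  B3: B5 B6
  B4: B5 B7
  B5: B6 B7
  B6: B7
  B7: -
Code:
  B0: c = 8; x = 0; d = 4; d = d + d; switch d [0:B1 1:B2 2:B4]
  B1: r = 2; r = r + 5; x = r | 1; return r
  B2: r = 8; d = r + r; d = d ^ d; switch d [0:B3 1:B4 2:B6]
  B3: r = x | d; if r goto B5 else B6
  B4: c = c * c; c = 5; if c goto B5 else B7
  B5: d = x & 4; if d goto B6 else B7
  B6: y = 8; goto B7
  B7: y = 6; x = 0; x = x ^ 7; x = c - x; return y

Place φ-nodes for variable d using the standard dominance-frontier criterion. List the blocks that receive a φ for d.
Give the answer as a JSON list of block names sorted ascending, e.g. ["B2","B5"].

Answer: ["B4", "B5", "B6", "B7"]

Derivation:
idom tree: B1←B0 B2←B0 B3←B2 B4←B0 B5←B0 B6←B0 B7←B0
Dom at joins:
  B4: preds {B0,B2}: {B0} ∩ {B0,B2} = {B0}; idom=B0
  B5: preds {B3,B4}: {B0,B2,B3} ∩ {B0,B4} = {B0}; idom=B0
  B6: preds {B2,B3,B5}: {B0,B2} ∩ {B0,B2,B3} ∩ {B0,B5} = {B0}; idom=B0
  B7: preds {B4,B5,B6}: {B0,B4} ∩ {B0,B5} ∩ {B0,B6} = {B0}; idom=B0

Frontier:
  join B4 pred B0: · stop@B0
  join B4 pred B2: B2 stop@B0
  join B5 pred B3: B3→B2 stop@B0
  join B5 pred B4: B4 stop@B0
  join B6 pred B2: B2 stop@B0
  join B6 pred B3: B3→B2 stop@B0
  join B6 pred B5: B5 stop@B0
  join B7 pred B4: B4 stop@B0
  join B7 pred B5: B5 stop@B0
  join B7 pred B6: B6 stop@B0
  DF(B0)=∅
  DF(B1)=∅
  DF(B2)={B4,B5,B6}
  DF(B3)={B5,B6}
  DF(B4)={B5,B7}
  DF(B5)={B6,B7}
  DF(B6)={B7}
  DF(B7)=∅

φ for d: defs {B0,B2,B5}
  DF⁺ = {B4,B5,B6,B7}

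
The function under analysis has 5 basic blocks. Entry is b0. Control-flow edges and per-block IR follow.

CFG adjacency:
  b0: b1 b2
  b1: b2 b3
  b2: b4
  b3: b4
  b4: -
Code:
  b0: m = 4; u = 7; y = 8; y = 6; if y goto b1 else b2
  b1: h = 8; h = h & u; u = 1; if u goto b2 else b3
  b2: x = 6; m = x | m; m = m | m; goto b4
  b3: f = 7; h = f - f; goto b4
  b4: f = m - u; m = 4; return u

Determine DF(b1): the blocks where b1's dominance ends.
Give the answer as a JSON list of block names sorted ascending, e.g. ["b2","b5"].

Answer: ["b2", "b4"]

Working:
idom tree: b1←b0 b2←b0 b3←b1 b4←b0
Join-block Dom:
  b2: preds {b0,b1}: {b0} ∩ {b0,b1} = {b0}; idom=b0
  b4: preds {b2,b3}: {b0,b2} ∩ {b0,b1,b3} = {b0}; idom=b0

DF derivation:
  b2←b0: walk · to b0
  b2←b1: walk b1 to b0
  b4←b2: walk b2 to b0
  b4←b3: walk b3→b1 to b0
  DF(b0)=∅
  DF(b1)={b2,b4}
  DF(b2)={b4}
  DF(b3)={b4}
  DF(b4)=∅

DF(b1) = ["b2", "b4"]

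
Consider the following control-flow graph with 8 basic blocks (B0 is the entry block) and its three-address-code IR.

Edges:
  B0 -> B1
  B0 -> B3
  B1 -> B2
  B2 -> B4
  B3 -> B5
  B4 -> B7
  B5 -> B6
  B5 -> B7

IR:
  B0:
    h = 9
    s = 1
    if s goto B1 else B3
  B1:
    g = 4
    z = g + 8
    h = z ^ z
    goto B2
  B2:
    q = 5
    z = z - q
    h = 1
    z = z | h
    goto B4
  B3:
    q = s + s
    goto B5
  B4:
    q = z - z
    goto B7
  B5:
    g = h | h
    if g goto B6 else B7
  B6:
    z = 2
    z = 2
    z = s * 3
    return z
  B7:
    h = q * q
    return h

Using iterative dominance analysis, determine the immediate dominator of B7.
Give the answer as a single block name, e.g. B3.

idom tree: B1←B0 B2←B1 B3←B0 B4←B2 B5←B3 B6←B5 B7←B0
Dom at joins:
  B7: preds {B4,B5}: {B0,B1,B2,B4} ∩ {B0,B3,B5} = {B0}; idom=B0

idom(B7) = B0

Answer: B0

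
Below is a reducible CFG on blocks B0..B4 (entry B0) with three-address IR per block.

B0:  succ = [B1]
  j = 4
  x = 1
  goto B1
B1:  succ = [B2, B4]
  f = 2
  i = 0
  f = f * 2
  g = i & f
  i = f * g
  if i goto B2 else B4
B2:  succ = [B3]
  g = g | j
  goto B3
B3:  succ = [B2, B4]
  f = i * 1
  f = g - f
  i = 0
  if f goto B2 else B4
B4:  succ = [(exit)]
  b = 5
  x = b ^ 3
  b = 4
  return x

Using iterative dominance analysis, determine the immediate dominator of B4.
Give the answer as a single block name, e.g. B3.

idom tree: B1←B0 B2←B1 B3←B2 B4←B1
Dom∩ at merges:
  B2: preds {B1,B3}: {B0,B1} ∩ {B0,B1,B2,B3} = {B0,B1}; idom=B1
  B4: preds {B1,B3}: {B0,B1} ∩ {B0,B1,B2,B3} = {B0,B1}; idom=B1

idom(B4) = B1

Answer: B1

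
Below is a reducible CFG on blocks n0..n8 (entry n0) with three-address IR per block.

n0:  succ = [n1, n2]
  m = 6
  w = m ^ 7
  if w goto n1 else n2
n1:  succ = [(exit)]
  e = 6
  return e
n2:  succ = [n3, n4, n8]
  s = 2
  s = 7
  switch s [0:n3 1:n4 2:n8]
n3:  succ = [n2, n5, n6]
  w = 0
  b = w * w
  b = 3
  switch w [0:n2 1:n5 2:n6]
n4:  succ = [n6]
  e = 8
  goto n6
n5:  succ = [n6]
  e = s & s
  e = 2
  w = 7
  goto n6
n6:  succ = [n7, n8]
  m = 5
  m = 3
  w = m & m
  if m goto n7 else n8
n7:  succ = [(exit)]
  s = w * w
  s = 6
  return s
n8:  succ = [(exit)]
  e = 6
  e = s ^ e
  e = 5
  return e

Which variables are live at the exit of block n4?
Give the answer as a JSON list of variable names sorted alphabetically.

def/use:
  n0: {m,w} / ∅
  n1: {e} / ∅
  n2: {s} / ∅
  n3: {b,w} / ∅
  n4: {e} / ∅
  n5: {e,w} / {s}
  n6: {m,w} / ∅
  n7: {s} / {w}
  n8: {e} / {s}

Liveness:
  live n0: ∅→∅
  live n1: ∅→∅
  live n2: ∅→{s}
  live n3: {s}→{s}
  live n4: {s}→{s}
  live n5: {s}→{s}
  live n6: {s}→{s,w}
  live n7: {w}→∅
  live n8: {s}→∅

live-out(n4) = ["s"]

Answer: ["s"]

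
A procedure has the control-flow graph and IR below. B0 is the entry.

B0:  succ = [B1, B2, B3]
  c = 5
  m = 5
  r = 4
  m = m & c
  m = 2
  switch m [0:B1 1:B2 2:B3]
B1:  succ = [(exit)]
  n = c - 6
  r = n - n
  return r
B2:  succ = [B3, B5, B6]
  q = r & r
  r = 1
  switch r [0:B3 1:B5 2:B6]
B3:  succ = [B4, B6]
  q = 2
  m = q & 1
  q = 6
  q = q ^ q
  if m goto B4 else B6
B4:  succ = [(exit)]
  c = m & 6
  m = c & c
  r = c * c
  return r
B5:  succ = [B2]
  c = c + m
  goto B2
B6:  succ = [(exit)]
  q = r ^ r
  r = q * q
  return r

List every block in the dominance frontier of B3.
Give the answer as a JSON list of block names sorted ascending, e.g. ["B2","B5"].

idom tree: B1←B0 B2←B0 B3←B0 B4←B3 B5←B2 B6←B0
Join-block Dom:
  B2: preds {B0,B5}: {B0} ∩ {B0,B2,B5} = {B0}; idom=B0
  B3: preds {B0,B2}: {B0} ∩ {B0,B2} = {B0}; idom=B0
  B6: preds {B2,B3}: {B0,B2} ∩ {B0,B3} = {B0}; idom=B0

Frontier:
  B2←B0: walk · to B0
  B2←B5: walk B5→B2 to B0
  B3←B0: walk · to B0
  B3←B2: walk B2 to B0
  B6←B2: walk B2 to B0
  B6←B3: walk B3 to B0
  DF(B0)=∅
  DF(B1)=∅
  DF(B2)={B2,B3,B6}
  DF(B3)={B6}
  DF(B4)=∅
  DF(B5)={B2}
  DF(B6)=∅

DF(B3) = ["B6"]

Answer: ["B6"]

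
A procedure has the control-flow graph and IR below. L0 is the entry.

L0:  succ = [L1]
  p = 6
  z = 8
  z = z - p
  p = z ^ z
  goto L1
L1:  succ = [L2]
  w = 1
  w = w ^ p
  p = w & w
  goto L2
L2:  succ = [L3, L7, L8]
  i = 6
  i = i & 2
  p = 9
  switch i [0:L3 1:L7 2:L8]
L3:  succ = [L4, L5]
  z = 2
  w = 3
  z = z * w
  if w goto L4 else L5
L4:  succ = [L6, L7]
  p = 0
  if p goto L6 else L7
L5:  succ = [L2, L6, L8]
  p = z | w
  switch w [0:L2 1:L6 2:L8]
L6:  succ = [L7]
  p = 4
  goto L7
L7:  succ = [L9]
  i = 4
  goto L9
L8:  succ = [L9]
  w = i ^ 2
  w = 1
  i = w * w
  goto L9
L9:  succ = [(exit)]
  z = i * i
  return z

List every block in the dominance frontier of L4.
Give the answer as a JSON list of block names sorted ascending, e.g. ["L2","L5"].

Answer: ["L6", "L7"]

Working:
idom tree: L1←L0 L2←L1 L3←L2 L4←L3 L5←L3 L6←L3 L7←L2 L8←L2 L9←L2
Dom at joins:
  L2: preds {L1,L5}: {L0,L1} ∩ {L0,L1,L2,L3,L5} = {L0,L1}; idom=L1
  L6: preds {L4,L5}: {L0,L1,L2,L3,L4} ∩ {L0,L1,L2,L3,L5} = {L0,L1,L2,L3}; idom=L3
  L7: preds {L2,L4,L6}: {L0,L1,L2} ∩ {L0,L1,L2,L3,L4} ∩ {L0,L1,L2,L3,L6} = {L0,L1,L2}; idom=L2
  L8: preds {L2,L5}: {L0,L1,L2} ∩ {L0,L1,L2,L3,L5} = {L0,L1,L2}; idom=L2
  L9: preds {L7,L8}: {L0,L1,L2,L7} ∩ {L0,L1,L2,L8} = {L0,L1,L2}; idom=L2

DF walk-up:
  join L2 pred L1: · stop@L1
  join L2 pred L5: L5→L3→L2 stop@L1
  join L6 pred L4: L4 stop@L3
  join L6 pred L5: L5 stop@L3
  join L7 pred L2: · stop@L2
  join L7 pred L4: L4→L3 stop@L2
  join L7 pred L6: L6→L3 stop@L2
  join L8 pred L2: · stop@L2
  join L8 pred L5: L5→L3 stop@L2
  join L9 pred L7: L7 stop@L2
  join L9 pred L8: L8 stop@L2
  L0 → ∅
  L1 → ∅
  L2 → {L2}
  L3 → {L2,L7,L8}
  L4 → {L6,L7}
  L5 → {L2,L6,L8}
  L6 → {L7}
  L7 → {L9}
  L8 → {L9}
  L9 → ∅

DF(L4) = ["L6", "L7"]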